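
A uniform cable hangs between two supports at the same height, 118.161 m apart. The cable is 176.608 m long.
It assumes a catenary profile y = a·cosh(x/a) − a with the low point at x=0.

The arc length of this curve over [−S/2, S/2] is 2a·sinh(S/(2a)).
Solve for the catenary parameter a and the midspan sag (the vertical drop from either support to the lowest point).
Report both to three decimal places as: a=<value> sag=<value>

seed: a₀ = √(S³/(24(L−S))) = √(118.161³/(24·58.447)) = 34.294502
iter 1: u=1.722740  f(a)=+9.312e+00  f'(a)=-4.533e+00  a ← 34.294502 − (+9.312e+00/-4.533e+00) = 36.348536
iter 2: u=1.625389  f(a)=+9.022e-01  f'(a)=-3.694e+00  a ← 36.348536 − (+9.022e-01/-3.694e+00) = 36.592769
iter 3: u=1.614540  f(a)=+1.047e-02  f'(a)=-3.609e+00  a ← 36.592769 − (+1.047e-02/-3.609e+00) = 36.595672
iter 4: u=1.614412  f(a)=+1.448e-06  f'(a)=-3.608e+00  a ← 36.595672 − (+1.448e-06/-3.608e+00) = 36.595672
iter 5: u=1.614412  f(a)=+2.842e-14  f'(a)=-3.608e+00  a ← 36.595672 − (+2.842e-14/-3.608e+00) = 36.595672
converged: |Δa| < 1e-12 after 5 iterations
sag = a·(cosh(S/(2a)) − 1) = 36.595672·(cosh(1.614412) − 1) = 58.991145
T_max/T_min = cosh(S/(2a)) = 2.611971

a=36.596 sag=58.991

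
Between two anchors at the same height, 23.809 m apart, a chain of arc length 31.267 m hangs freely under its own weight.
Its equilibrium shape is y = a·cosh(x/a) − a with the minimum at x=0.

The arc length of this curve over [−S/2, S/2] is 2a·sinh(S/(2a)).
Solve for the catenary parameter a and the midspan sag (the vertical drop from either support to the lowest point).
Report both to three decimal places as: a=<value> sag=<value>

a=9.065 sag=9.006

seed: a₀ = √(S³/(24(L−S))) = √(23.809³/(24·7.458)) = 8.683502
iter 1: u=1.370933  f(a)=+7.330e-01  f'(a)=-2.063e+00  a ← 8.683502 − (+7.330e-01/-2.063e+00) = 9.038828
iter 2: u=1.317040  f(a)=+4.740e-02  f'(a)=-1.804e+00  a ← 9.038828 − (+4.740e-02/-1.804e+00) = 9.065099
iter 3: u=1.313223  f(a)=+2.284e-04  f'(a)=-1.787e+00  a ← 9.065099 − (+2.284e-04/-1.787e+00) = 9.065227
iter 4: u=1.313205  f(a)=+5.362e-09  f'(a)=-1.787e+00  a ← 9.065227 − (+5.362e-09/-1.787e+00) = 9.065227
iter 5: u=1.313205  f(a)=-3.553e-15  f'(a)=-1.787e+00  a ← 9.065227 − (-3.553e-15/-1.787e+00) = 9.065227
converged: |Δa| < 1e-12 after 5 iterations
sag = a·(cosh(S/(2a)) − 1) = 9.065227·(cosh(1.313205) − 1) = 9.006427
T_max/T_min = cosh(S/(2a)) = 1.993514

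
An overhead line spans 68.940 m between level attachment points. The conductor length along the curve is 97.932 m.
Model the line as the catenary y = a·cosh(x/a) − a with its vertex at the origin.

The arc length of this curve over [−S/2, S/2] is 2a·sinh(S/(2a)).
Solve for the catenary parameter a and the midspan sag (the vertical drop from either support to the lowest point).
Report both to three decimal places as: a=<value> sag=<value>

a=22.955 sag=31.125

seed: a₀ = √(S³/(24(L−S))) = √(68.940³/(24·28.992)) = 21.700124
iter 1: u=1.588470  f(a)=+3.885e+00  f'(a)=-3.410e+00  a ← 21.700124 − (+3.885e+00/-3.410e+00) = 22.839523
iter 2: u=1.509226  f(a)=+3.270e-01  f'(a)=-2.858e+00  a ← 22.839523 − (+3.270e-01/-2.858e+00) = 22.953930
iter 3: u=1.501704  f(a)=+2.786e-03  f'(a)=-2.810e+00  a ← 22.953930 − (+2.786e-03/-2.810e+00) = 22.954922
iter 4: u=1.501639  f(a)=+2.061e-07  f'(a)=-2.809e+00  a ← 22.954922 − (+2.061e-07/-2.809e+00) = 22.954922
iter 5: u=1.501639  f(a)=-1.421e-14  f'(a)=-2.809e+00  a ← 22.954922 − (-1.421e-14/-2.809e+00) = 22.954922
converged: |Δa| < 1e-12 after 5 iterations
sag = a·(cosh(S/(2a)) − 1) = 22.954922·(cosh(1.501639) − 1) = 31.124627
T_max/T_min = cosh(S/(2a)) = 2.355902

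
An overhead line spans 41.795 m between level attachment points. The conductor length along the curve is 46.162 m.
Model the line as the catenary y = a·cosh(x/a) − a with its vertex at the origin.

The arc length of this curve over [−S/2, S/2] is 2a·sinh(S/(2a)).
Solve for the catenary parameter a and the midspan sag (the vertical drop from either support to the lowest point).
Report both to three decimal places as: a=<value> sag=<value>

seed: a₀ = √(S³/(24(L−S))) = √(41.795³/(24·4.367)) = 26.393032
iter 1: u=0.791781  f(a)=+1.389e-01  f'(a)=-3.521e-01  a ← 26.393032 − (+1.389e-01/-3.521e-01) = 26.787619
iter 2: u=0.780118  f(a)=+3.177e-03  f'(a)=-3.362e-01  a ← 26.787619 − (+3.177e-03/-3.362e-01) = 26.797069
iter 3: u=0.779843  f(a)=+1.748e-06  f'(a)=-3.358e-01  a ← 26.797069 − (+1.748e-06/-3.358e-01) = 26.797075
iter 4: u=0.779843  f(a)=+5.400e-13  f'(a)=-3.358e-01  a ← 26.797075 − (+5.400e-13/-3.358e-01) = 26.797075
converged: |Δa| < 1e-12 after 4 iterations
sag = a·(cosh(S/(2a)) − 1) = 26.797075·(cosh(0.779843) − 1) = 8.569799
T_max/T_min = cosh(S/(2a)) = 1.319804

a=26.797 sag=8.570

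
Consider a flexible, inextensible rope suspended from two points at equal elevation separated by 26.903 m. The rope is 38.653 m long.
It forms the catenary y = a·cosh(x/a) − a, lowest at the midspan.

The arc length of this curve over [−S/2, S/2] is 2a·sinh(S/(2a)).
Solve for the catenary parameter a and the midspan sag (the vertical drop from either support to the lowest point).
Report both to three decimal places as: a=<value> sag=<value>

a=8.807 sag=12.432

seed: a₀ = √(S³/(24(L−S))) = √(26.903³/(24·11.750)) = 8.309531
iter 1: u=1.618804  f(a)=+1.639e+00  f'(a)=-3.642e+00  a ← 8.309531 − (+1.639e+00/-3.642e+00) = 8.759611
iter 2: u=1.535627  f(a)=+1.426e-01  f'(a)=-3.034e+00  a ← 8.759611 − (+1.426e-01/-3.034e+00) = 8.806620
iter 3: u=1.527431  f(a)=+1.306e-03  f'(a)=-2.978e+00  a ← 8.806620 − (+1.306e-03/-2.978e+00) = 8.807059
iter 4: u=1.527354  f(a)=+1.119e-07  f'(a)=-2.978e+00  a ← 8.807059 − (+1.119e-07/-2.978e+00) = 8.807059
iter 5: u=1.527354  f(a)=+7.105e-15  f'(a)=-2.978e+00  a ← 8.807059 − (+7.105e-15/-2.978e+00) = 8.807059
converged: |Δa| < 1e-12 after 5 iterations
sag = a·(cosh(S/(2a)) − 1) = 8.807059·(cosh(1.527354) − 1) = 12.431536
T_max/T_min = cosh(S/(2a)) = 2.411542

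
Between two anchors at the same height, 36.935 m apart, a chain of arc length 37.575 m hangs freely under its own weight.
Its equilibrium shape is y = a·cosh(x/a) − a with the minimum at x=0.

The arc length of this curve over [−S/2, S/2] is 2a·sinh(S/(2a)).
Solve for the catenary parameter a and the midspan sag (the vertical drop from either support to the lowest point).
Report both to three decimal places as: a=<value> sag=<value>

seed: a₀ = √(S³/(24(L−S))) = √(36.935³/(24·0.640)) = 57.274532
iter 1: u=0.322438  f(a)=+3.335e-03  f'(a)=-2.258e-02  a ← 57.274532 − (+3.335e-03/-2.258e-02) = 57.422225
iter 2: u=0.321609  f(a)=+1.294e-05  f'(a)=-2.241e-02  a ← 57.422225 − (+1.294e-05/-2.241e-02) = 57.422803
iter 3: u=0.321606  f(a)=+1.967e-10  f'(a)=-2.241e-02  a ← 57.422803 − (+1.967e-10/-2.241e-02) = 57.422803
iter 4: u=0.321606  f(a)=+7.105e-15  f'(a)=-2.241e-02  a ← 57.422803 − (+7.105e-15/-2.241e-02) = 57.422803
converged: |Δa| < 1e-12 after 4 iterations
sag = a·(cosh(S/(2a)) − 1) = 57.422803·(cosh(0.321606) − 1) = 2.995311
T_max/T_min = cosh(S/(2a)) = 1.052162

a=57.423 sag=2.995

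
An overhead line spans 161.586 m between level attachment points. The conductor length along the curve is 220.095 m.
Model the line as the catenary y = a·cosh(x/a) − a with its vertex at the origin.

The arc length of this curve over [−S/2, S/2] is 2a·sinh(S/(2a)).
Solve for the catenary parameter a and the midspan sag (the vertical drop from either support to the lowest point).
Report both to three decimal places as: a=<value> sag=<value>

a=57.573 sag=66.625

seed: a₀ = √(S³/(24(L−S))) = √(161.586³/(24·58.509)) = 54.813639
iter 1: u=1.473958  f(a)=+6.695e+00  f'(a)=-2.636e+00  a ← 54.813639 − (+6.695e+00/-2.636e+00) = 57.353206
iter 2: u=1.408692  f(a)=+4.934e-01  f'(a)=-2.261e+00  a ← 57.353206 − (+4.934e-01/-2.261e+00) = 57.571449
iter 3: u=1.403352  f(a)=+3.151e-03  f'(a)=-2.232e+00  a ← 57.571449 − (+3.151e-03/-2.232e+00) = 57.572861
iter 4: u=1.403317  f(a)=+1.303e-07  f'(a)=-2.232e+00  a ← 57.572861 − (+1.303e-07/-2.232e+00) = 57.572861
iter 5: u=1.403317  f(a)=+0.000e+00  f'(a)=-2.232e+00  a ← 57.572861 − (+0.000e+00/-2.232e+00) = 57.572861
converged: |Δa| < 1e-12 after 5 iterations
sag = a·(cosh(S/(2a)) − 1) = 57.572861·(cosh(1.403317) − 1) = 66.624911
T_max/T_min = cosh(S/(2a)) = 2.157228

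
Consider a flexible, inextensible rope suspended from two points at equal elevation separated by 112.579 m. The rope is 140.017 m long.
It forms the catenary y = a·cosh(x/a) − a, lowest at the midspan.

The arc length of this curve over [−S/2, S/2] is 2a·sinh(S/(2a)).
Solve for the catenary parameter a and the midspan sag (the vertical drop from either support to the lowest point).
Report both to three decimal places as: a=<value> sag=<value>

seed: a₀ = √(S³/(24(L−S))) = √(112.579³/(24·27.438)) = 46.548344
iter 1: u=1.209270  f(a)=+2.077e+00  f'(a)=-1.361e+00  a ← 46.548344 − (+2.077e+00/-1.361e+00) = 48.075272
iter 2: u=1.170862  f(a)=+1.066e-01  f'(a)=-1.224e+00  a ← 48.075272 − (+1.066e-01/-1.224e+00) = 48.162352
iter 3: u=1.168745  f(a)=+3.143e-04  f'(a)=-1.217e+00  a ← 48.162352 − (+3.143e-04/-1.217e+00) = 48.162610
iter 4: u=1.168739  f(a)=+2.750e-09  f'(a)=-1.217e+00  a ← 48.162610 − (+2.750e-09/-1.217e+00) = 48.162610
iter 5: u=1.168739  f(a)=+0.000e+00  f'(a)=-1.217e+00  a ← 48.162610 − (+0.000e+00/-1.217e+00) = 48.162610
converged: |Δa| < 1e-12 after 5 iterations
sag = a·(cosh(S/(2a)) − 1) = 48.162610·(cosh(1.168739) − 1) = 36.812840
T_max/T_min = cosh(S/(2a)) = 1.764345

a=48.163 sag=36.813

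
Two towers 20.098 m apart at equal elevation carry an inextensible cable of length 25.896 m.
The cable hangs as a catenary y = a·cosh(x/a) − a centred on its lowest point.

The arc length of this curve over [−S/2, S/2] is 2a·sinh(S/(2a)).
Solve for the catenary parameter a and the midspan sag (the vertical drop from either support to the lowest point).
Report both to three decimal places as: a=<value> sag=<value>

a=7.949 sag=7.244

seed: a₀ = √(S³/(24(L−S))) = √(20.098³/(24·5.798)) = 7.638086
iter 1: u=1.315644  f(a)=+5.230e-01  f'(a)=-1.798e+00  a ← 7.638086 − (+5.230e-01/-1.798e+00) = 7.928994
iter 2: u=1.267374  f(a)=+3.136e-02  f'(a)=-1.588e+00  a ← 7.928994 − (+3.136e-02/-1.588e+00) = 7.948744
iter 3: u=1.264225  f(a)=+1.287e-04  f'(a)=-1.575e+00  a ← 7.948744 − (+1.287e-04/-1.575e+00) = 7.948826
iter 4: u=1.264212  f(a)=+2.187e-09  f'(a)=-1.575e+00  a ← 7.948826 − (+2.187e-09/-1.575e+00) = 7.948826
iter 5: u=1.264212  f(a)=-3.553e-15  f'(a)=-1.575e+00  a ← 7.948826 − (-3.553e-15/-1.575e+00) = 7.948826
converged: |Δa| < 1e-12 after 5 iterations
sag = a·(cosh(S/(2a)) − 1) = 7.948826·(cosh(1.264212) − 1) = 7.244414
T_max/T_min = cosh(S/(2a)) = 1.911382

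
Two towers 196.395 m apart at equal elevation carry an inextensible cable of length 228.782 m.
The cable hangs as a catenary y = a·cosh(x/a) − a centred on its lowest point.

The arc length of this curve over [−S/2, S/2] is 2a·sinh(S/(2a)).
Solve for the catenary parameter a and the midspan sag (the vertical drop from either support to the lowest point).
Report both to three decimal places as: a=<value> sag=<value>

a=101.074 sag=51.573

seed: a₀ = √(S³/(24(L−S))) = √(196.395³/(24·32.387)) = 98.719889
iter 1: u=0.994708  f(a)=+1.641e+00  f'(a)=-7.234e-01  a ← 98.719889 − (+1.641e+00/-7.234e-01) = 100.987698
iter 2: u=0.972371  f(a)=+5.823e-02  f'(a)=-6.729e-01  a ← 100.987698 − (+5.823e-02/-6.729e-01) = 101.074242
iter 3: u=0.971538  f(a)=+7.935e-05  f'(a)=-6.710e-01  a ← 101.074242 − (+7.935e-05/-6.710e-01) = 101.074361
iter 4: u=0.971537  f(a)=+1.478e-10  f'(a)=-6.710e-01  a ← 101.074361 − (+1.478e-10/-6.710e-01) = 101.074361
iter 5: u=0.971537  f(a)=-5.684e-14  f'(a)=-6.710e-01  a ← 101.074361 − (-5.684e-14/-6.710e-01) = 101.074361
converged: |Δa| < 1e-12 after 5 iterations
sag = a·(cosh(S/(2a)) − 1) = 101.074361·(cosh(0.971537) − 1) = 51.573362
T_max/T_min = cosh(S/(2a)) = 1.510252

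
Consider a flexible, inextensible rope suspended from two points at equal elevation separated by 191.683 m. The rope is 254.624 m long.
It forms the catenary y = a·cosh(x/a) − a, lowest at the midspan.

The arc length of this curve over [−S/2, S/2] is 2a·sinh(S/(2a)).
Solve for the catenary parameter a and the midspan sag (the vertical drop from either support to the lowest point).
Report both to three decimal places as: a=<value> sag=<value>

seed: a₀ = √(S³/(24(L−S))) = √(191.683³/(24·62.941)) = 68.281485
iter 1: u=1.403624  f(a)=+6.499e+00  f'(a)=-2.233e+00  a ← 68.281485 − (+6.499e+00/-2.233e+00) = 71.191590
iter 2: u=1.346247  f(a)=+4.386e-01  f'(a)=-1.941e+00  a ← 71.191590 − (+4.386e-01/-1.941e+00) = 71.417528
iter 3: u=1.341988  f(a)=+2.317e-03  f'(a)=-1.921e+00  a ← 71.417528 − (+2.317e-03/-1.921e+00) = 71.418734
iter 4: u=1.341966  f(a)=+6.541e-08  f'(a)=-1.921e+00  a ← 71.418734 − (+6.541e-08/-1.921e+00) = 71.418734
iter 5: u=1.341966  f(a)=+5.684e-14  f'(a)=-1.921e+00  a ← 71.418734 − (+5.684e-14/-1.921e+00) = 71.418734
converged: |Δa| < 1e-12 after 5 iterations
sag = a·(cosh(S/(2a)) − 1) = 71.418734·(cosh(1.341966) − 1) = 74.557226
T_max/T_min = cosh(S/(2a)) = 2.043945

a=71.419 sag=74.557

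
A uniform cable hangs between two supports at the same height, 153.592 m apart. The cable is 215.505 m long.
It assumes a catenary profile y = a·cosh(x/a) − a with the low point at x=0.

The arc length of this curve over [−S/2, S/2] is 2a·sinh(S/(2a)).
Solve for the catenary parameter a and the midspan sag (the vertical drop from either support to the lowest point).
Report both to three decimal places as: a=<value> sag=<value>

a=52.127 sag=67.572

seed: a₀ = √(S³/(24(L−S))) = √(153.592³/(24·61.913)) = 49.380598
iter 1: u=1.555186  f(a)=+7.933e+00  f'(a)=-3.169e+00  a ← 49.380598 − (+7.933e+00/-3.169e+00) = 51.884049
iter 2: u=1.480147  f(a)=+6.432e-01  f'(a)=-2.674e+00  a ← 51.884049 − (+6.432e-01/-2.674e+00) = 52.124581
iter 3: u=1.473316  f(a)=+5.052e-03  f'(a)=-2.632e+00  a ← 52.124581 − (+5.052e-03/-2.632e+00) = 52.126501
iter 4: u=1.473262  f(a)=+3.172e-07  f'(a)=-2.632e+00  a ← 52.126501 − (+3.172e-07/-2.632e+00) = 52.126501
iter 5: u=1.473262  f(a)=+0.000e+00  f'(a)=-2.632e+00  a ← 52.126501 − (+0.000e+00/-2.632e+00) = 52.126501
converged: |Δa| < 1e-12 after 5 iterations
sag = a·(cosh(S/(2a)) − 1) = 52.126501·(cosh(1.473262) − 1) = 67.572176
T_max/T_min = cosh(S/(2a)) = 2.296311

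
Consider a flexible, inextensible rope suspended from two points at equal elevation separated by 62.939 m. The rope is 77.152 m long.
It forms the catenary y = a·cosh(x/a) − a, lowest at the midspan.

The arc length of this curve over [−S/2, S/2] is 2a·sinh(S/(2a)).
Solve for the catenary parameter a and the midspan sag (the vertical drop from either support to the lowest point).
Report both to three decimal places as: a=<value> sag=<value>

seed: a₀ = √(S³/(24(L−S))) = √(62.939³/(24·14.213)) = 27.035304
iter 1: u=1.164015  f(a)=+9.945e-01  f'(a)=-1.201e+00  a ← 27.035304 − (+9.945e-01/-1.201e+00) = 27.863413
iter 2: u=1.129420  f(a)=+4.752e-02  f'(a)=-1.089e+00  a ← 27.863413 − (+4.752e-02/-1.089e+00) = 27.907067
iter 3: u=1.127653  f(a)=+1.206e-04  f'(a)=-1.083e+00  a ← 27.907067 − (+1.206e-04/-1.083e+00) = 27.907178
iter 4: u=1.127649  f(a)=+7.805e-10  f'(a)=-1.083e+00  a ← 27.907178 − (+7.805e-10/-1.083e+00) = 27.907178
iter 5: u=1.127649  f(a)=+1.421e-14  f'(a)=-1.083e+00  a ← 27.907178 − (+1.421e-14/-1.083e+00) = 27.907178
converged: |Δa| < 1e-12 after 5 iterations
sag = a·(cosh(S/(2a)) − 1) = 27.907178·(cosh(1.127649) − 1) = 19.704988
T_max/T_min = cosh(S/(2a)) = 1.706090

a=27.907 sag=19.705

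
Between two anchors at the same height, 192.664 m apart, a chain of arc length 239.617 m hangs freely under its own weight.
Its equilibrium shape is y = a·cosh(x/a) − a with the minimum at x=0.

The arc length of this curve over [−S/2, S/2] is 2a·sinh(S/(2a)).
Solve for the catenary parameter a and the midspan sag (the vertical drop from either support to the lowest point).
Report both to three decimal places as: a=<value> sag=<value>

seed: a₀ = √(S³/(24(L−S))) = √(192.664³/(24·46.953)) = 79.664267
iter 1: u=1.209225  f(a)=+3.555e+00  f'(a)=-1.360e+00  a ← 79.664267 − (+3.555e+00/-1.360e+00) = 82.277326
iter 2: u=1.170821  f(a)=+1.824e-01  f'(a)=-1.224e+00  a ← 82.277326 − (+1.824e-01/-1.224e+00) = 82.426336
iter 3: u=1.168704  f(a)=+5.377e-04  f'(a)=-1.217e+00  a ← 82.426336 − (+5.377e-04/-1.217e+00) = 82.426777
iter 4: u=1.168698  f(a)=+4.702e-09  f'(a)=-1.217e+00  a ← 82.426777 − (+4.702e-09/-1.217e+00) = 82.426777
iter 5: u=1.168698  f(a)=+5.684e-14  f'(a)=-1.217e+00  a ← 82.426777 − (+5.684e-14/-1.217e+00) = 82.426777
converged: |Δa| < 1e-12 after 5 iterations
sag = a·(cosh(S/(2a)) − 1) = 82.426777·(cosh(1.168698) − 1) = 62.997603
T_max/T_min = cosh(S/(2a)) = 1.764286

a=82.427 sag=62.998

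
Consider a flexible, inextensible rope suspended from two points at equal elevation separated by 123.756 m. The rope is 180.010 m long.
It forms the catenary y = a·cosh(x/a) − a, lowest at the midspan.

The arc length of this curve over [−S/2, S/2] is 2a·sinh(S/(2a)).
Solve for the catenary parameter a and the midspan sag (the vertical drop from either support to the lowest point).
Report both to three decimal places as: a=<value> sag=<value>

a=39.796 sag=58.615

seed: a₀ = √(S³/(24(L−S))) = √(123.756³/(24·56.254)) = 37.468566
iter 1: u=1.651464  f(a)=+8.189e+00  f'(a)=-3.906e+00  a ← 37.468566 − (+8.189e+00/-3.906e+00) = 39.565211
iter 2: u=1.563950  f(a)=+7.376e-01  f'(a)=-3.231e+00  a ← 39.565211 − (+7.376e-01/-3.231e+00) = 39.793498
iter 3: u=1.554978  f(a)=+7.293e-03  f'(a)=-3.167e+00  a ← 39.793498 − (+7.293e-03/-3.167e+00) = 39.795800
iter 4: u=1.554888  f(a)=+7.286e-07  f'(a)=-3.167e+00  a ← 39.795800 − (+7.286e-07/-3.167e+00) = 39.795801
iter 5: u=1.554888  f(a)=+0.000e+00  f'(a)=-3.167e+00  a ← 39.795801 − (+0.000e+00/-3.167e+00) = 39.795801
converged: |Δa| < 1e-12 after 5 iterations
sag = a·(cosh(S/(2a)) − 1) = 39.795801·(cosh(1.554888) − 1) = 58.614594
T_max/T_min = cosh(S/(2a)) = 2.472884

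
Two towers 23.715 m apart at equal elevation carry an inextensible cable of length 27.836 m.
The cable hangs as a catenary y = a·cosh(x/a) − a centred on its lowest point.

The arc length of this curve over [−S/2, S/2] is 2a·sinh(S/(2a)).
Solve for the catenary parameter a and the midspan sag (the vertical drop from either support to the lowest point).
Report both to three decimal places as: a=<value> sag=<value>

a=11.904 sag=6.410

seed: a₀ = √(S³/(24(L−S))) = √(23.715³/(24·4.121)) = 11.612555
iter 1: u=1.021093  f(a)=+2.202e-01  f'(a)=-7.866e-01  a ← 11.612555 − (+2.202e-01/-7.866e-01) = 11.892566
iter 2: u=0.997051  f(a)=+8.218e-03  f'(a)=-7.289e-01  a ← 11.892566 − (+8.218e-03/-7.289e-01) = 11.903841
iter 3: u=0.996107  f(a)=+1.242e-05  f'(a)=-7.267e-01  a ← 11.903841 − (+1.242e-05/-7.267e-01) = 11.903858
iter 4: u=0.996106  f(a)=+2.848e-11  f'(a)=-7.266e-01  a ← 11.903858 − (+2.848e-11/-7.266e-01) = 11.903858
iter 5: u=0.996106  f(a)=+3.553e-15  f'(a)=-7.266e-01  a ← 11.903858 − (+3.553e-15/-7.266e-01) = 11.903858
converged: |Δa| < 1e-12 after 5 iterations
sag = a·(cosh(S/(2a)) − 1) = 11.903858·(cosh(0.996106) − 1) = 6.410414
T_max/T_min = cosh(S/(2a)) = 1.538516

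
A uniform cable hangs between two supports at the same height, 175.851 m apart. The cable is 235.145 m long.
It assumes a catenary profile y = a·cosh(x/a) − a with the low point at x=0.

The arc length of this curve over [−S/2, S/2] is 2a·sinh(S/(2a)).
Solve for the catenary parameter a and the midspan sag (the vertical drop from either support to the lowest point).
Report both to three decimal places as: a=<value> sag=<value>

a=64.728 sag=69.484

seed: a₀ = √(S³/(24(L−S))) = √(175.851³/(24·59.294)) = 61.816764
iter 1: u=1.422357  f(a)=+6.295e+00  f'(a)=-2.336e+00  a ← 61.816764 − (+6.295e+00/-2.336e+00) = 64.512026
iter 2: u=1.362932  f(a)=+4.351e-01  f'(a)=-2.023e+00  a ← 64.512026 − (+4.351e-01/-2.023e+00) = 64.727122
iter 3: u=1.358403  f(a)=+2.420e-03  f'(a)=-2.000e+00  a ← 64.727122 − (+2.420e-03/-2.000e+00) = 64.728331
iter 4: u=1.358377  f(a)=+7.579e-08  f'(a)=-2.000e+00  a ← 64.728331 − (+7.579e-08/-2.000e+00) = 64.728331
iter 5: u=1.358377  f(a)=+0.000e+00  f'(a)=-2.000e+00  a ← 64.728331 − (+0.000e+00/-2.000e+00) = 64.728331
converged: |Δa| < 1e-12 after 5 iterations
sag = a·(cosh(S/(2a)) − 1) = 64.728331·(cosh(1.358377) − 1) = 69.484372
T_max/T_min = cosh(S/(2a)) = 2.073477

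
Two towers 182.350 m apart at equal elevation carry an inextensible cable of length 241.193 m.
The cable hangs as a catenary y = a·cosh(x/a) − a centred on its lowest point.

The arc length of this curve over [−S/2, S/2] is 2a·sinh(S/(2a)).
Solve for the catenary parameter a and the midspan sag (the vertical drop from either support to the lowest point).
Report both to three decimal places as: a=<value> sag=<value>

seed: a₀ = √(S³/(24(L−S))) = √(182.350³/(24·58.843)) = 65.524788
iter 1: u=1.391458  f(a)=+5.966e+00  f'(a)=-2.169e+00  a ← 65.524788 − (+5.966e+00/-2.169e+00) = 68.275829
iter 2: u=1.335392  f(a)=+3.963e-01  f'(a)=-1.889e+00  a ← 68.275829 − (+3.963e-01/-1.889e+00) = 68.485593
iter 3: u=1.331302  f(a)=+2.024e-03  f'(a)=-1.870e+00  a ← 68.485593 − (+2.024e-03/-1.870e+00) = 68.486676
iter 4: u=1.331281  f(a)=+5.337e-08  f'(a)=-1.870e+00  a ← 68.486676 − (+5.337e-08/-1.870e+00) = 68.486676
iter 5: u=1.331281  f(a)=-2.842e-14  f'(a)=-1.870e+00  a ← 68.486676 − (-2.842e-14/-1.870e+00) = 68.486676
converged: |Δa| < 1e-12 after 5 iterations
sag = a·(cosh(S/(2a)) − 1) = 68.486676·(cosh(1.331281) − 1) = 70.199807
T_max/T_min = cosh(S/(2a)) = 2.025014

a=68.487 sag=70.200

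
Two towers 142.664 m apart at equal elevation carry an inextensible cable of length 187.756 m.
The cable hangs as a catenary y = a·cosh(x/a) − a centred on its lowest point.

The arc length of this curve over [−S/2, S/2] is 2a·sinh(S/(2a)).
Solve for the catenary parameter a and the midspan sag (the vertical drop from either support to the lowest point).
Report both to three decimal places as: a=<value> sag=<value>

seed: a₀ = √(S³/(24(L−S))) = √(142.664³/(24·45.092)) = 51.798386
iter 1: u=1.377109  f(a)=+4.474e+00  f'(a)=-2.094e+00  a ← 51.798386 − (+4.474e+00/-2.094e+00) = 53.934518
iter 2: u=1.322567  f(a)=+2.916e-01  f'(a)=-1.829e+00  a ← 53.934518 − (+2.916e-01/-1.829e+00) = 54.093931
iter 3: u=1.318669  f(a)=+1.430e-03  f'(a)=-1.812e+00  a ← 54.093931 − (+1.430e-03/-1.812e+00) = 54.094720
iter 4: u=1.318650  f(a)=+3.478e-08  f'(a)=-1.811e+00  a ← 54.094720 − (+3.478e-08/-1.811e+00) = 54.094720
iter 5: u=1.318650  f(a)=+0.000e+00  f'(a)=-1.811e+00  a ← 54.094720 − (+0.000e+00/-1.811e+00) = 54.094720
converged: |Δa| < 1e-12 after 5 iterations
sag = a·(cosh(S/(2a)) − 1) = 54.094720·(cosh(1.318650) − 1) = 54.253411
T_max/T_min = cosh(S/(2a)) = 2.002934

a=54.095 sag=54.253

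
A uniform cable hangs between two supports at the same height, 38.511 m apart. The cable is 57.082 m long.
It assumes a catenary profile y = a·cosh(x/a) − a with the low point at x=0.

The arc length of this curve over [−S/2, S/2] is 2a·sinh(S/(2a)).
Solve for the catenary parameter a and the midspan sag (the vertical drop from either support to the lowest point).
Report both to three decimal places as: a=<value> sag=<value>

seed: a₀ = √(S³/(24(L−S))) = √(38.511³/(24·18.571)) = 11.320196
iter 1: u=1.700987  f(a)=+2.879e+00  f'(a)=-4.334e+00  a ← 11.320196 − (+2.879e+00/-4.334e+00) = 11.984574
iter 2: u=1.606690  f(a)=+2.729e-01  f'(a)=-3.548e+00  a ← 11.984574 − (+2.729e-01/-3.548e+00) = 12.061506
iter 3: u=1.596442  f(a)=+3.020e-03  f'(a)=-3.470e+00  a ← 12.061506 − (+3.020e-03/-3.470e+00) = 12.062377
iter 4: u=1.596327  f(a)=+3.787e-07  f'(a)=-3.469e+00  a ← 12.062377 − (+3.787e-07/-3.469e+00) = 12.062377
iter 5: u=1.596327  f(a)=+1.421e-14  f'(a)=-3.469e+00  a ← 12.062377 − (+1.421e-14/-3.469e+00) = 12.062377
converged: |Δa| < 1e-12 after 5 iterations
sag = a·(cosh(S/(2a)) − 1) = 12.062377·(cosh(1.596327) − 1) = 18.922936
T_max/T_min = cosh(S/(2a)) = 2.568757

a=12.062 sag=18.923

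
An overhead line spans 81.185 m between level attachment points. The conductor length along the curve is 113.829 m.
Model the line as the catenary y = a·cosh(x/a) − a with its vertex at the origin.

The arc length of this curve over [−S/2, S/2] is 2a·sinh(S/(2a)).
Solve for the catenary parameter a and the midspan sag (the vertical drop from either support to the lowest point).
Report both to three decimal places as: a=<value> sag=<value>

a=27.584 sag=35.663

seed: a₀ = √(S³/(24(L−S))) = √(81.185³/(24·32.644)) = 26.134030
iter 1: u=1.553243  f(a)=+4.172e+00  f'(a)=-3.155e+00  a ← 26.134030 − (+4.172e+00/-3.155e+00) = 27.456197
iter 2: u=1.478446  f(a)=+3.375e-01  f'(a)=-2.664e+00  a ← 27.456197 − (+3.375e-01/-2.664e+00) = 27.582901
iter 3: u=1.471654  f(a)=+2.638e-03  f'(a)=-2.622e+00  a ← 27.582901 − (+2.638e-03/-2.622e+00) = 27.583907
iter 4: u=1.471601  f(a)=+1.640e-07  f'(a)=-2.622e+00  a ← 27.583907 − (+1.640e-07/-2.622e+00) = 27.583907
iter 5: u=1.471601  f(a)=+0.000e+00  f'(a)=-2.622e+00  a ← 27.583907 − (+0.000e+00/-2.622e+00) = 27.583907
converged: |Δa| < 1e-12 after 5 iterations
sag = a·(cosh(S/(2a)) − 1) = 27.583907·(cosh(1.471601) − 1) = 35.662691
T_max/T_min = cosh(S/(2a)) = 2.292880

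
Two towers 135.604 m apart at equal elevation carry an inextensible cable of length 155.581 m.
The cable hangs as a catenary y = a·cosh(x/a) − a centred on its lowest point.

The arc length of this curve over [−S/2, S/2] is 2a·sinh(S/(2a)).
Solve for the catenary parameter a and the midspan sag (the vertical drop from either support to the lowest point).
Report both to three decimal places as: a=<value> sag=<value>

seed: a₀ = √(S³/(24(L−S))) = √(135.604³/(24·19.977)) = 72.117057
iter 1: u=0.940166  f(a)=+9.017e-01  f'(a)=-6.046e-01  a ← 72.117057 − (+9.017e-01/-6.046e-01) = 73.608572
iter 2: u=0.921116  f(a)=+2.873e-02  f'(a)=-5.666e-01  a ← 73.608572 − (+2.873e-02/-5.666e-01) = 73.659284
iter 3: u=0.920481  f(a)=+3.130e-05  f'(a)=-5.653e-01  a ← 73.659284 − (+3.130e-05/-5.653e-01) = 73.659340
iter 4: u=0.920481  f(a)=+3.723e-11  f'(a)=-5.653e-01  a ← 73.659340 − (+3.723e-11/-5.653e-01) = 73.659340
converged: |Δa| < 1e-12 after 4 iterations
sag = a·(cosh(S/(2a)) − 1) = 73.659340·(cosh(0.920481) − 1) = 33.471703
T_max/T_min = cosh(S/(2a)) = 1.454412

a=73.659 sag=33.472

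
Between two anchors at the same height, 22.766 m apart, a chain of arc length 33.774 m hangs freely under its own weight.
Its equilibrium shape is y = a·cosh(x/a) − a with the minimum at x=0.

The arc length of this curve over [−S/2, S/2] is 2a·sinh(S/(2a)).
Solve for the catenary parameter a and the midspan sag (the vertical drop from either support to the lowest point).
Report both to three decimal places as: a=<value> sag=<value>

seed: a₀ = √(S³/(24(L−S))) = √(22.766³/(24·11.008)) = 6.682982
iter 1: u=1.703282  f(a)=+1.712e+00  f'(a)=-4.355e+00  a ← 6.682982 − (+1.712e+00/-4.355e+00) = 7.076052
iter 2: u=1.608665  f(a)=+1.626e-01  f'(a)=-3.563e+00  a ← 7.076052 − (+1.626e-01/-3.563e+00) = 7.121696
iter 3: u=1.598355  f(a)=+1.809e-03  f'(a)=-3.484e+00  a ← 7.121696 − (+1.809e-03/-3.484e+00) = 7.122215
iter 4: u=1.598239  f(a)=+2.292e-07  f'(a)=-3.483e+00  a ← 7.122215 − (+2.292e-07/-3.483e+00) = 7.122215
iter 5: u=1.598239  f(a)=+7.105e-15  f'(a)=-3.483e+00  a ← 7.122215 − (+7.105e-15/-3.483e+00) = 7.122215
converged: |Δa| < 1e-12 after 5 iterations
sag = a·(cosh(S/(2a)) − 1) = 7.122215·(cosh(1.598239) − 1) = 11.205270
T_max/T_min = cosh(S/(2a)) = 2.573284

a=7.122 sag=11.205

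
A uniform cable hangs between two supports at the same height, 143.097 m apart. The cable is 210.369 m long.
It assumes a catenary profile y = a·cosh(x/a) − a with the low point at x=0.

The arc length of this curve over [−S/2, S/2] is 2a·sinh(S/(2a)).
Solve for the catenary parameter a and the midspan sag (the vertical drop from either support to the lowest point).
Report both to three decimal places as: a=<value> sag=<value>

a=45.330 sag=69.206

seed: a₀ = √(S³/(24(L−S))) = √(143.097³/(24·67.272)) = 42.601315
iter 1: u=1.679490  f(a)=+1.015e+01  f'(a)=-4.144e+00  a ← 42.601315 − (+1.015e+01/-4.144e+00) = 45.050971
iter 2: u=1.588168  f(a)=+9.414e-01  f'(a)=-3.408e+00  a ← 45.050971 − (+9.414e-01/-3.408e+00) = 45.327213
iter 3: u=1.578489  f(a)=+9.924e-03  f'(a)=-3.336e+00  a ← 45.327213 − (+9.924e-03/-3.336e+00) = 45.330187
iter 4: u=1.578385  f(a)=+1.129e-06  f'(a)=-3.335e+00  a ← 45.330187 − (+1.129e-06/-3.335e+00) = 45.330188
iter 5: u=1.578385  f(a)=+5.684e-14  f'(a)=-3.335e+00  a ← 45.330188 − (+5.684e-14/-3.335e+00) = 45.330188
converged: |Δa| < 1e-12 after 5 iterations
sag = a·(cosh(S/(2a)) − 1) = 45.330188·(cosh(1.578385) − 1) = 69.206291
T_max/T_min = cosh(S/(2a)) = 2.526715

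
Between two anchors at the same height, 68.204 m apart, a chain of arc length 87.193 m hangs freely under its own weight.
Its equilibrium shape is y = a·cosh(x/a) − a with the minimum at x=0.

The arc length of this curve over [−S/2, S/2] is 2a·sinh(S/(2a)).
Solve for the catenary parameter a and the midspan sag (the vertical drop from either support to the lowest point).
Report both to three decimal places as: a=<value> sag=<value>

a=27.423 sag=24.081

seed: a₀ = √(S³/(24(L−S))) = √(68.204³/(24·18.989)) = 26.385061
iter 1: u=1.292474  f(a)=+1.651e+00  f'(a)=-1.695e+00  a ← 26.385061 − (+1.651e+00/-1.695e+00) = 27.359094
iter 2: u=1.246459  f(a)=+9.580e-02  f'(a)=-1.503e+00  a ← 27.359094 − (+9.580e-02/-1.503e+00) = 27.422832
iter 3: u=1.243562  f(a)=+3.668e-04  f'(a)=-1.492e+00  a ← 27.422832 − (+3.668e-04/-1.492e+00) = 27.423078
iter 4: u=1.243551  f(a)=+5.420e-09  f'(a)=-1.492e+00  a ← 27.423078 − (+5.420e-09/-1.492e+00) = 27.423078
iter 5: u=1.243551  f(a)=+0.000e+00  f'(a)=-1.492e+00  a ← 27.423078 − (+0.000e+00/-1.492e+00) = 27.423078
converged: |Δa| < 1e-12 after 5 iterations
sag = a·(cosh(S/(2a)) − 1) = 27.423078·(cosh(1.243551) − 1) = 24.081097
T_max/T_min = cosh(S/(2a)) = 1.878133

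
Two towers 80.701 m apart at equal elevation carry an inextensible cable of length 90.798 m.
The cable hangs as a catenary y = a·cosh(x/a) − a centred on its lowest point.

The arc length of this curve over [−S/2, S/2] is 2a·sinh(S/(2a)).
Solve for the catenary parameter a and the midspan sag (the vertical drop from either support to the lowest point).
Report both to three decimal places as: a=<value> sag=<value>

a=47.421 sag=18.228

seed: a₀ = √(S³/(24(L−S))) = √(80.701³/(24·10.097)) = 46.571109
iter 1: u=0.866428  f(a)=+3.858e-01  f'(a)=-4.671e-01  a ← 46.571109 − (+3.858e-01/-4.671e-01) = 47.397213
iter 2: u=0.851326  f(a)=+1.051e-02  f'(a)=-4.419e-01  a ← 47.397213 − (+1.051e-02/-4.419e-01) = 47.420985
iter 3: u=0.850900  f(a)=+8.272e-06  f'(a)=-4.412e-01  a ← 47.420985 − (+8.272e-06/-4.412e-01) = 47.421004
iter 4: u=0.850899  f(a)=+5.130e-12  f'(a)=-4.412e-01  a ← 47.421004 − (+5.130e-12/-4.412e-01) = 47.421004
converged: |Δa| < 1e-12 after 4 iterations
sag = a·(cosh(S/(2a)) − 1) = 47.421004·(cosh(0.850899) − 1) = 18.228222
T_max/T_min = cosh(S/(2a)) = 1.384391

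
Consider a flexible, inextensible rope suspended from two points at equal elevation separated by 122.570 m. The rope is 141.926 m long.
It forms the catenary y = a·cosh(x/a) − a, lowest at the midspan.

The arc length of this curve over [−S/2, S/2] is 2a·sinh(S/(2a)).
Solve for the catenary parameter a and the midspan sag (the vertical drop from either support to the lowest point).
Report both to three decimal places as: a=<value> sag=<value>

seed: a₀ = √(S³/(24(L−S))) = √(122.570³/(24·19.356)) = 62.959729
iter 1: u=0.973400  f(a)=+9.380e-01  f'(a)=-6.751e-01  a ← 62.959729 − (+9.380e-01/-6.751e-01) = 64.349021
iter 2: u=0.952384  f(a)=+3.194e-02  f'(a)=-6.299e-01  a ← 64.349021 − (+3.194e-02/-6.299e-01) = 64.399739
iter 3: u=0.951634  f(a)=+3.995e-05  f'(a)=-6.283e-01  a ← 64.399739 − (+3.995e-05/-6.283e-01) = 64.399802
iter 4: u=0.951633  f(a)=+6.264e-11  f'(a)=-6.283e-01  a ← 64.399802 − (+6.264e-11/-6.283e-01) = 64.399802
iter 5: u=0.951633  f(a)=+0.000e+00  f'(a)=-6.283e-01  a ← 64.399802 − (+0.000e+00/-6.283e-01) = 64.399802
converged: |Δa| < 1e-12 after 5 iterations
sag = a·(cosh(S/(2a)) − 1) = 64.399802·(cosh(0.951633) − 1) = 31.428596
T_max/T_min = cosh(S/(2a)) = 1.488023

a=64.400 sag=31.429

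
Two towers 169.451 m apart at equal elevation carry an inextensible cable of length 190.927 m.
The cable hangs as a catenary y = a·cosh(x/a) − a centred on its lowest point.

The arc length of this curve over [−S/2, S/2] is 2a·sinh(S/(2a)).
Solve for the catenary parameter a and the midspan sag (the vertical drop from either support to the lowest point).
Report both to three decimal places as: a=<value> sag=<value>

a=98.955 sag=38.542

seed: a₀ = √(S³/(24(L−S))) = √(169.451³/(24·21.476)) = 97.159190
iter 1: u=0.872028  f(a)=+8.315e-01  f'(a)=-4.766e-01  a ← 97.159190 − (+8.315e-01/-4.766e-01) = 98.903747
iter 2: u=0.856646  f(a)=+2.292e-02  f'(a)=-4.507e-01  a ← 98.903747 − (+2.292e-02/-4.507e-01) = 98.954613
iter 3: u=0.856206  f(a)=+1.852e-05  f'(a)=-4.499e-01  a ← 98.954613 − (+1.852e-05/-4.499e-01) = 98.954654
iter 4: u=0.856205  f(a)=+1.208e-11  f'(a)=-4.499e-01  a ← 98.954654 − (+1.208e-11/-4.499e-01) = 98.954654
converged: |Δa| < 1e-12 after 4 iterations
sag = a·(cosh(S/(2a)) − 1) = 98.954654·(cosh(0.856205) − 1) = 38.541904
T_max/T_min = cosh(S/(2a)) = 1.389491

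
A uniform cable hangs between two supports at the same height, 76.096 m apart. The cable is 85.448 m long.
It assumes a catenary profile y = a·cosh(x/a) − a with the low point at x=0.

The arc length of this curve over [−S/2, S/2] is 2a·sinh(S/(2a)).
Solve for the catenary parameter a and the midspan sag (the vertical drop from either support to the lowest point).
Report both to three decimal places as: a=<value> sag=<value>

seed: a₀ = √(S³/(24(L−S))) = √(76.096³/(24·9.352)) = 44.308278
iter 1: u=0.858711  f(a)=+3.509e-01  f'(a)=-4.541e-01  a ← 44.308278 − (+3.509e-01/-4.541e-01) = 45.081067
iter 2: u=0.843991  f(a)=+9.391e-03  f'(a)=-4.301e-01  a ← 45.081067 − (+9.391e-03/-4.301e-01) = 45.102903
iter 3: u=0.843582  f(a)=+7.136e-06  f'(a)=-4.294e-01  a ← 45.102903 − (+7.136e-06/-4.294e-01) = 45.102919
iter 4: u=0.843582  f(a)=+4.135e-12  f'(a)=-4.294e-01  a ← 45.102919 − (+4.135e-12/-4.294e-01) = 45.102919
converged: |Δa| < 1e-12 after 4 iterations
sag = a·(cosh(S/(2a)) − 1) = 45.102919·(cosh(0.843582) − 1) = 17.022868
T_max/T_min = cosh(S/(2a)) = 1.377423

a=45.103 sag=17.023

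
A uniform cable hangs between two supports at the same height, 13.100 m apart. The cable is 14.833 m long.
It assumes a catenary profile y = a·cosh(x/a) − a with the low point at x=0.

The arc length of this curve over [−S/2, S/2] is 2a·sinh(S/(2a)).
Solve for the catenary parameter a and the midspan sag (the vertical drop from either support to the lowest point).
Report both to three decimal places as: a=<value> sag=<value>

a=7.494 sag=3.050

seed: a₀ = √(S³/(24(L−S))) = √(13.100³/(24·1.733)) = 7.351941
iter 1: u=0.890921  f(a)=+7.009e-02  f'(a)=-5.099e-01  a ← 7.351941 − (+7.009e-02/-5.099e-01) = 7.489394
iter 2: u=0.874570  f(a)=+2.014e-03  f'(a)=-4.810e-01  a ← 7.489394 − (+2.014e-03/-4.810e-01) = 7.493580
iter 3: u=0.874081  f(a)=+1.772e-06  f'(a)=-4.802e-01  a ← 7.493580 − (+1.772e-06/-4.802e-01) = 7.493584
iter 4: u=0.874081  f(a)=+1.373e-12  f'(a)=-4.802e-01  a ← 7.493584 − (+1.373e-12/-4.802e-01) = 7.493584
converged: |Δa| < 1e-12 after 4 iterations
sag = a·(cosh(S/(2a)) − 1) = 7.493584·(cosh(0.874081) − 1) = 3.049578
T_max/T_min = cosh(S/(2a)) = 1.406959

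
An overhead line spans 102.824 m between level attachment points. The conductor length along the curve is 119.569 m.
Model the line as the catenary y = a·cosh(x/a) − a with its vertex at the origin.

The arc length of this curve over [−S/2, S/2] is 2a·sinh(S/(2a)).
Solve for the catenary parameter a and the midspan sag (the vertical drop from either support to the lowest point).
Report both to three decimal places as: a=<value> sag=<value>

a=53.236 sag=26.815

seed: a₀ = √(S³/(24(L−S))) = √(102.824³/(24·16.745)) = 52.010801
iter 1: u=0.988487  f(a)=+8.374e-01  f'(a)=-7.091e-01  a ← 52.010801 − (+8.374e-01/-7.091e-01) = 53.191772
iter 2: u=0.966540  f(a)=+2.937e-02  f'(a)=-6.601e-01  a ← 53.191772 − (+2.937e-02/-6.601e-01) = 53.236264
iter 3: u=0.965733  f(a)=+3.904e-05  f'(a)=-6.584e-01  a ← 53.236264 − (+3.904e-05/-6.584e-01) = 53.236324
iter 4: u=0.965732  f(a)=+6.918e-11  f'(a)=-6.583e-01  a ← 53.236324 − (+6.918e-11/-6.583e-01) = 53.236324
iter 5: u=0.965732  f(a)=+0.000e+00  f'(a)=-6.583e-01  a ← 53.236324 − (+0.000e+00/-6.583e-01) = 53.236324
converged: |Δa| < 1e-12 after 5 iterations
sag = a·(cosh(S/(2a)) − 1) = 53.236324·(cosh(0.965732) − 1) = 26.815488
T_max/T_min = cosh(S/(2a)) = 1.503707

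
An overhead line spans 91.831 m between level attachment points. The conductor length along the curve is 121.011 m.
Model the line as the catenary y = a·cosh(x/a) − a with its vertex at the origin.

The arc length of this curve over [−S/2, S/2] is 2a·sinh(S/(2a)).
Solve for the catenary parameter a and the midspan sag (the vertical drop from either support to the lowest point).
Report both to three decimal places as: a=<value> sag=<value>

seed: a₀ = √(S³/(24(L−S))) = √(91.831³/(24·29.180)) = 33.253373
iter 1: u=1.380777  f(a)=+2.911e+00  f'(a)=-2.113e+00  a ← 33.253373 − (+2.911e+00/-2.113e+00) = 34.631047
iter 2: u=1.325848  f(a)=+1.907e-01  f'(a)=-1.845e+00  a ← 34.631047 − (+1.907e-01/-1.845e+00) = 34.734428
iter 3: u=1.321902  f(a)=+9.451e-04  f'(a)=-1.826e+00  a ← 34.734428 − (+9.451e-04/-1.826e+00) = 34.734945
iter 4: u=1.321882  f(a)=+2.346e-08  f'(a)=-1.826e+00  a ← 34.734945 − (+2.346e-08/-1.826e+00) = 34.734945
iter 5: u=1.321882  f(a)=-2.842e-14  f'(a)=-1.826e+00  a ← 34.734945 − (-2.842e-14/-1.826e+00) = 34.734945
converged: |Δa| < 1e-12 after 5 iterations
sag = a·(cosh(S/(2a)) − 1) = 34.734945·(cosh(1.321882) − 1) = 35.032038
T_max/T_min = cosh(S/(2a)) = 2.008553

a=34.735 sag=35.032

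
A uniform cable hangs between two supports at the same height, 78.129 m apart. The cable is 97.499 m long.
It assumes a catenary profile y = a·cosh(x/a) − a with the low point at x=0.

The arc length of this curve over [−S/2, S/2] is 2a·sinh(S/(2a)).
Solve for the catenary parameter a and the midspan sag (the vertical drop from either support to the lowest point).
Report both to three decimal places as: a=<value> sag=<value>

seed: a₀ = √(S³/(24(L−S))) = √(78.129³/(24·19.370)) = 32.029338
iter 1: u=1.219647  f(a)=+1.493e+00  f'(a)=-1.399e+00  a ← 32.029338 − (+1.493e+00/-1.399e+00) = 33.096169
iter 2: u=1.180333  f(a)=+7.783e-02  f'(a)=-1.257e+00  a ← 33.096169 − (+7.783e-02/-1.257e+00) = 33.158093
iter 3: u=1.178129  f(a)=+2.373e-04  f'(a)=-1.249e+00  a ← 33.158093 − (+2.373e-04/-1.249e+00) = 33.158283
iter 4: u=1.178122  f(a)=+2.221e-09  f'(a)=-1.249e+00  a ← 33.158283 − (+2.221e-09/-1.249e+00) = 33.158283
iter 5: u=1.178122  f(a)=+2.842e-14  f'(a)=-1.249e+00  a ← 33.158283 − (+2.842e-14/-1.249e+00) = 33.158283
converged: |Δa| < 1e-12 after 5 iterations
sag = a·(cosh(S/(2a)) − 1) = 33.158283·(cosh(1.178122) − 1) = 25.799206
T_max/T_min = cosh(S/(2a)) = 1.778062

a=33.158 sag=25.799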